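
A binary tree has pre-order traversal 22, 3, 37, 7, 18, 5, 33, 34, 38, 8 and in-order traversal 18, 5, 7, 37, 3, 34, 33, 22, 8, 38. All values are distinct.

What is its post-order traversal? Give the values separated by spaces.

The first element of pre-order is the root; it splits in-order into left and right subtrees.
Root 22: left subtree has 7 nodes {18, 5, 7, 37, 3, 34, 33}, right has 2 {8, 38}.
  Root 3: left subtree has 4 nodes {18, 5, 7, 37}, right has 2 {34, 33}.
    Root 37: left subtree has 3 nodes {18, 5, 7}, right has 0 { }.
      Root 7: left subtree has 2 nodes {18, 5}, right has 0 { }.
        Root 18: left subtree has 0 nodes { }, right has 1 {5}.
    Root 33: left subtree has 1 node {34}, right has 0 { }.
  Root 38: left subtree has 1 node {8}, right has 0 { }.

5 18 7 37 34 33 3 8 38 22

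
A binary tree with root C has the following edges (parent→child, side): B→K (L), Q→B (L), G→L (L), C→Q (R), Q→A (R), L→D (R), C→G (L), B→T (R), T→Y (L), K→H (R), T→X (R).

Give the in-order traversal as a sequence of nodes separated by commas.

In-order visits the left subtree, then the node, then the right subtree.
At C: go left to G.
  At G: go left to L.
    At L: no left child.
    Visit L.
    At L: go right to D.
      D is a leaf — visit D.
  Visit G.
  At G: no right child.
Visit C.
At C: go right to Q.
  At Q: go left to B.
    At B: go left to K.
      At K: no left child.
      Visit K.
      At K: go right to H.
        H is a leaf — visit H.
    Visit B.
    At B: go right to T.
      At T: go left to Y.
        Y is a leaf — visit Y.
      Visit T.
      At T: go right to X.
        X is a leaf — visit X.
  Visit Q.
  At Q: go right to A.
    A is a leaf — visit A.

L, D, G, C, K, H, B, Y, T, X, Q, A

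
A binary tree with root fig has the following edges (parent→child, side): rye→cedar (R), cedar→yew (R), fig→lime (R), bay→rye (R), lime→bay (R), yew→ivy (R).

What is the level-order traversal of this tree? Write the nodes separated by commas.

fig, lime, bay, rye, cedar, yew, ivy

Level-order visits nodes level by level from the root, left to right within each level.
Level 0: fig
Level 1: lime
Level 2: bay
Level 3: rye
Level 4: cedar
Level 5: yew
Level 6: ivy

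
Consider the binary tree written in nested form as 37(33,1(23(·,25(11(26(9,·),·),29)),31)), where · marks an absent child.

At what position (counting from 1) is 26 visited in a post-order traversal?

3

Post-order visits the left subtree, then the right subtree, then the node.
At 37: go left to 33.
  33 is a leaf — visit 33.
At 37: go right to 1.
  At 1: go left to 23.
    At 23: no left child.
    At 23: go right to 25.
      At 25: go left to 11.
        At 11: go left to 26.
          At 26: go left to 9.
            9 is a leaf — visit 9.
          At 26: no right child.
          Visit 26.
        At 11: no right child.
        Visit 11.
      At 25: go right to 29.
        29 is a leaf — visit 29.
      Visit 25.
    Visit 23.
  At 1: go right to 31.
    31 is a leaf — visit 31.
  Visit 1.
Visit 37.
Full post-order sequence: 33, 9, 26, 11, 29, 25, 23, 31, 1, 37.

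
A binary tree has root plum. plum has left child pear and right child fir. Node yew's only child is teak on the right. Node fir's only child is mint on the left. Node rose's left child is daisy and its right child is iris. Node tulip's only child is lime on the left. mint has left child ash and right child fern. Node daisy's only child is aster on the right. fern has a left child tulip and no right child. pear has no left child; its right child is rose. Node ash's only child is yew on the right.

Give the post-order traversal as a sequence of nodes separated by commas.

aster, daisy, iris, rose, pear, teak, yew, ash, lime, tulip, fern, mint, fir, plum

Post-order visits the left subtree, then the right subtree, then the node.
At plum: go left to pear.
  At pear: no left child.
  At pear: go right to rose.
    At rose: go left to daisy.
      At daisy: no left child.
      At daisy: go right to aster.
        aster is a leaf — visit aster.
      Visit daisy.
    At rose: go right to iris.
      iris is a leaf — visit iris.
    Visit rose.
  Visit pear.
At plum: go right to fir.
  At fir: go left to mint.
    At mint: go left to ash.
      At ash: no left child.
      At ash: go right to yew.
        At yew: no left child.
        At yew: go right to teak.
          teak is a leaf — visit teak.
        Visit yew.
      Visit ash.
    At mint: go right to fern.
      At fern: go left to tulip.
        At tulip: go left to lime.
          lime is a leaf — visit lime.
        At tulip: no right child.
        Visit tulip.
      At fern: no right child.
      Visit fern.
    Visit mint.
  At fir: no right child.
  Visit fir.
Visit plum.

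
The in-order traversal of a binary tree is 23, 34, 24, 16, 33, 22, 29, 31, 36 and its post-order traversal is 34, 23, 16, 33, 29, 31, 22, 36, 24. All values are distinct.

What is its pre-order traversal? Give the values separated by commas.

The last element of post-order is the root; it splits in-order into left and right subtrees.
Root 24: left subtree has 2 nodes {23, 34}, right has 6 {16, 33, 22, 29, 31, 36}.
  Root 23: left subtree has 0 nodes { }, right has 1 {34}.
  Root 36: left subtree has 5 nodes {16, 33, 22, 29, 31}, right has 0 { }.
    Root 22: left subtree has 2 nodes {16, 33}, right has 2 {29, 31}.
      Root 33: left subtree has 1 node {16}, right has 0 { }.
      Root 31: left subtree has 1 node {29}, right has 0 { }.

24, 23, 34, 36, 22, 33, 16, 31, 29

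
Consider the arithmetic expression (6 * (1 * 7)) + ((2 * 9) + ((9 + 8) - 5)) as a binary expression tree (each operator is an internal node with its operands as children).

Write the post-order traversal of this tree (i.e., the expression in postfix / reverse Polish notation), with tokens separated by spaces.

6 1 7 * * 2 9 * 9 8 + 5 - + +

Post-order on an expression tree gives postfix notation: for each operator, emit left operand, right operand, then the operator.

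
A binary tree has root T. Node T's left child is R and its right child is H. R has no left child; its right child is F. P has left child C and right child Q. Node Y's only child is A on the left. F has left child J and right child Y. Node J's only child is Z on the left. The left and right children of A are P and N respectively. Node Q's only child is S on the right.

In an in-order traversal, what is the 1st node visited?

In-order visits the left subtree, then the node, then the right subtree.
At T: go left to R.
  At R: no left child.
  Visit R.
  At R: go right to F.
    At F: go left to J.
      At J: go left to Z.
        Z is a leaf — visit Z.
      Visit J.
      At J: no right child.
    Visit F.
    At F: go right to Y.
      At Y: go left to A.
        At A: go left to P.
          At P: go left to C.
            C is a leaf — visit C.
          Visit P.
          At P: go right to Q.
            At Q: no left child.
            Visit Q.
            At Q: go right to S.
              S is a leaf — visit S.
        Visit A.
        At A: go right to N.
          N is a leaf — visit N.
      Visit Y.
      At Y: no right child.
Visit T.
At T: go right to H.
  H is a leaf — visit H.
Full in-order sequence: R, Z, J, F, C, P, Q, S, A, N, Y, T, H.

R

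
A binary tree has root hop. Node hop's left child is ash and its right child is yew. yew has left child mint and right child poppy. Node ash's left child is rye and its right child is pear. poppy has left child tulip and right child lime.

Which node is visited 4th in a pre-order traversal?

Pre-order visits the node, then its left subtree, then its right subtree.
Visit hop.
At hop: go left to ash.
  Visit ash.
  At ash: go left to rye.
    rye is a leaf — visit rye.
  At ash: go right to pear.
    pear is a leaf — visit pear.
At hop: go right to yew.
  Visit yew.
  At yew: go left to mint.
    mint is a leaf — visit mint.
  At yew: go right to poppy.
    Visit poppy.
    At poppy: go left to tulip.
      tulip is a leaf — visit tulip.
    At poppy: go right to lime.
      lime is a leaf — visit lime.
Full pre-order sequence: hop, ash, rye, pear, yew, mint, poppy, tulip, lime.

pear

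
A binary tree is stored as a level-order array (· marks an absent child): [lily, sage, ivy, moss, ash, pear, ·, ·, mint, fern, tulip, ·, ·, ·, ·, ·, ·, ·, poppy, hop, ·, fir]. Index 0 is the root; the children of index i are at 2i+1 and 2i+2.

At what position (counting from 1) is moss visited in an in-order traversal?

1

In-order visits the left subtree, then the node, then the right subtree.
At lily: go left to sage.
  At sage: go left to moss.
    At moss: no left child.
    Visit moss.
    At moss: go right to mint.
      At mint: no left child.
      Visit mint.
      At mint: go right to poppy.
        poppy is a leaf — visit poppy.
  Visit sage.
  At sage: go right to ash.
    At ash: go left to fern.
      At fern: go left to hop.
        hop is a leaf — visit hop.
      Visit fern.
      At fern: no right child.
    Visit ash.
    At ash: go right to tulip.
      At tulip: go left to fir.
        fir is a leaf — visit fir.
      Visit tulip.
      At tulip: no right child.
Visit lily.
At lily: go right to ivy.
  At ivy: go left to pear.
    pear is a leaf — visit pear.
  Visit ivy.
  At ivy: no right child.
Full in-order sequence: moss, mint, poppy, sage, hop, fern, ash, fir, tulip, lily, pear, ivy.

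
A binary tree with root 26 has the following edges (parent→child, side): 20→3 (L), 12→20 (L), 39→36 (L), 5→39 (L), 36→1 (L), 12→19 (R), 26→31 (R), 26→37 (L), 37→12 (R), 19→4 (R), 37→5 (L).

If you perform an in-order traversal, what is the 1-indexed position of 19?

In-order visits the left subtree, then the node, then the right subtree.
At 26: go left to 37.
  At 37: go left to 5.
    At 5: go left to 39.
      At 39: go left to 36.
        At 36: go left to 1.
          1 is a leaf — visit 1.
        Visit 36.
        At 36: no right child.
      Visit 39.
      At 39: no right child.
    Visit 5.
    At 5: no right child.
  Visit 37.
  At 37: go right to 12.
    At 12: go left to 20.
      At 20: go left to 3.
        3 is a leaf — visit 3.
      Visit 20.
      At 20: no right child.
    Visit 12.
    At 12: go right to 19.
      At 19: no left child.
      Visit 19.
      At 19: go right to 4.
        4 is a leaf — visit 4.
Visit 26.
At 26: go right to 31.
  31 is a leaf — visit 31.
Full in-order sequence: 1, 36, 39, 5, 37, 3, 20, 12, 19, 4, 26, 31.

9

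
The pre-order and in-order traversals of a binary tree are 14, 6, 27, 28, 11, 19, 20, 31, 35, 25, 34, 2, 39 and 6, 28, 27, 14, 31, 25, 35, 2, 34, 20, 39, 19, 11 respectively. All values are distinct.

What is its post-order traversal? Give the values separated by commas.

28, 27, 6, 25, 2, 34, 35, 31, 39, 20, 19, 11, 14

The first element of pre-order is the root; it splits in-order into left and right subtrees.
Root 14: left subtree has 3 nodes {6, 28, 27}, right has 9 {31, 25, 35, 2, 34, 20, 39, 19, 11}.
  Root 6: left subtree has 0 nodes { }, right has 2 {28, 27}.
    Root 27: left subtree has 1 node {28}, right has 0 { }.
  Root 11: left subtree has 8 nodes {31, 25, 35, 2, 34, 20, 39, 19}, right has 0 { }.
    Root 19: left subtree has 7 nodes {31, 25, 35, 2, 34, 20, 39}, right has 0 { }.
      Root 20: left subtree has 5 nodes {31, 25, 35, 2, 34}, right has 1 {39}.
        Root 31: left subtree has 0 nodes { }, right has 4 {25, 35, 2, 34}.
          Root 35: left subtree has 1 node {25}, right has 2 {2, 34}.
            Root 34: left subtree has 1 node {2}, right has 0 { }.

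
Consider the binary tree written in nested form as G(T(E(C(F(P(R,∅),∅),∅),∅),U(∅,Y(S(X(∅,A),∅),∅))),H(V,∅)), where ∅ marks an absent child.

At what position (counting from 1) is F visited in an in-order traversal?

In-order visits the left subtree, then the node, then the right subtree.
At G: go left to T.
  At T: go left to E.
    At E: go left to C.
      At C: go left to F.
        At F: go left to P.
          At P: go left to R.
            R is a leaf — visit R.
          Visit P.
          At P: no right child.
        Visit F.
        At F: no right child.
      Visit C.
      At C: no right child.
    Visit E.
    At E: no right child.
  Visit T.
  At T: go right to U.
    At U: no left child.
    Visit U.
    At U: go right to Y.
      At Y: go left to S.
        At S: go left to X.
          At X: no left child.
          Visit X.
          At X: go right to A.
            A is a leaf — visit A.
        Visit S.
        At S: no right child.
      Visit Y.
      At Y: no right child.
Visit G.
At G: go right to H.
  At H: go left to V.
    V is a leaf — visit V.
  Visit H.
  At H: no right child.
Full in-order sequence: R, P, F, C, E, T, U, X, A, S, Y, G, V, H.

3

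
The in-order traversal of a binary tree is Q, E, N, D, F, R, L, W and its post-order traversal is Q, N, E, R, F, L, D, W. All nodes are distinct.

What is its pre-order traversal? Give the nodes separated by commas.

W, D, E, Q, N, L, F, R

The last element of post-order is the root; it splits in-order into left and right subtrees.
Root W: left subtree has 7 nodes {Q, E, N, D, F, R, L}, right has 0 { }.
  Root D: left subtree has 3 nodes {Q, E, N}, right has 3 {F, R, L}.
    Root E: left subtree has 1 node {Q}, right has 1 {N}.
    Root L: left subtree has 2 nodes {F, R}, right has 0 { }.
      Root F: left subtree has 0 nodes { }, right has 1 {R}.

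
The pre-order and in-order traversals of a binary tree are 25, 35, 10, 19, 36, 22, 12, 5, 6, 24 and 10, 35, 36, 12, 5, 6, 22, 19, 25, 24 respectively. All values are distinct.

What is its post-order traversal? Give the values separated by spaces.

The first element of pre-order is the root; it splits in-order into left and right subtrees.
Root 25: left subtree has 8 nodes {10, 35, 36, 12, 5, 6, 22, 19}, right has 1 {24}.
  Root 35: left subtree has 1 node {10}, right has 6 {36, 12, 5, 6, 22, 19}.
    Root 19: left subtree has 5 nodes {36, 12, 5, 6, 22}, right has 0 { }.
      Root 36: left subtree has 0 nodes { }, right has 4 {12, 5, 6, 22}.
        Root 22: left subtree has 3 nodes {12, 5, 6}, right has 0 { }.
          Root 12: left subtree has 0 nodes { }, right has 2 {5, 6}.
            Root 5: left subtree has 0 nodes { }, right has 1 {6}.

10 6 5 12 22 36 19 35 24 25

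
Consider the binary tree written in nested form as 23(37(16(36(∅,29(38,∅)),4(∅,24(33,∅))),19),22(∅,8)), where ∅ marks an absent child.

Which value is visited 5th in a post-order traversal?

Post-order visits the left subtree, then the right subtree, then the node.
At 23: go left to 37.
  At 37: go left to 16.
    At 16: go left to 36.
      At 36: no left child.
      At 36: go right to 29.
        At 29: go left to 38.
          38 is a leaf — visit 38.
        At 29: no right child.
        Visit 29.
      Visit 36.
    At 16: go right to 4.
      At 4: no left child.
      At 4: go right to 24.
        At 24: go left to 33.
          33 is a leaf — visit 33.
        At 24: no right child.
        Visit 24.
      Visit 4.
    Visit 16.
  At 37: go right to 19.
    19 is a leaf — visit 19.
  Visit 37.
At 23: go right to 22.
  At 22: no left child.
  At 22: go right to 8.
    8 is a leaf — visit 8.
  Visit 22.
Visit 23.
Full post-order sequence: 38, 29, 36, 33, 24, 4, 16, 19, 37, 8, 22, 23.

24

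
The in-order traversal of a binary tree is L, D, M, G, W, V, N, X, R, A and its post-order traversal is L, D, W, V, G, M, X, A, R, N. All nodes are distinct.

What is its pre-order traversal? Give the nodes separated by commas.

N, M, D, L, G, V, W, R, X, A

The last element of post-order is the root; it splits in-order into left and right subtrees.
Root N: left subtree has 6 nodes {L, D, M, G, W, V}, right has 3 {X, R, A}.
  Root M: left subtree has 2 nodes {L, D}, right has 3 {G, W, V}.
    Root D: left subtree has 1 node {L}, right has 0 { }.
    Root G: left subtree has 0 nodes { }, right has 2 {W, V}.
      Root V: left subtree has 1 node {W}, right has 0 { }.
  Root R: left subtree has 1 node {X}, right has 1 {A}.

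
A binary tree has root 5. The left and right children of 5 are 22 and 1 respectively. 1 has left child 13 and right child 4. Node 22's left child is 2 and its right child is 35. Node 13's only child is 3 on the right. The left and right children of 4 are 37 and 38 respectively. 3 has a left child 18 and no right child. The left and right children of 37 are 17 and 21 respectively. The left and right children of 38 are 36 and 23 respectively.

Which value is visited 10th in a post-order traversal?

Post-order visits the left subtree, then the right subtree, then the node.
At 5: go left to 22.
  At 22: go left to 2.
    2 is a leaf — visit 2.
  At 22: go right to 35.
    35 is a leaf — visit 35.
  Visit 22.
At 5: go right to 1.
  At 1: go left to 13.
    At 13: no left child.
    At 13: go right to 3.
      At 3: go left to 18.
        18 is a leaf — visit 18.
      At 3: no right child.
      Visit 3.
    Visit 13.
  At 1: go right to 4.
    At 4: go left to 37.
      At 37: go left to 17.
        17 is a leaf — visit 17.
      At 37: go right to 21.
        21 is a leaf — visit 21.
      Visit 37.
    At 4: go right to 38.
      At 38: go left to 36.
        36 is a leaf — visit 36.
      At 38: go right to 23.
        23 is a leaf — visit 23.
      Visit 38.
    Visit 4.
  Visit 1.
Visit 5.
Full post-order sequence: 2, 35, 22, 18, 3, 13, 17, 21, 37, 36, 23, 38, 4, 1, 5.

36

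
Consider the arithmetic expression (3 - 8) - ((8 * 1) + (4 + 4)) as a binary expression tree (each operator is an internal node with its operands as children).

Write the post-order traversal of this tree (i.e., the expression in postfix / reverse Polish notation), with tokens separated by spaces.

3 8 - 8 1 * 4 4 + + -

Post-order on an expression tree gives postfix notation: for each operator, emit left operand, right operand, then the operator.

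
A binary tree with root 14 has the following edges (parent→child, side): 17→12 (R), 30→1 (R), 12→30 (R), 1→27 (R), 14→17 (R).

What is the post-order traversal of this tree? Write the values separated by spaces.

27 1 30 12 17 14

Post-order visits the left subtree, then the right subtree, then the node.
At 14: no left child.
At 14: go right to 17.
  At 17: no left child.
  At 17: go right to 12.
    At 12: no left child.
    At 12: go right to 30.
      At 30: no left child.
      At 30: go right to 1.
        At 1: no left child.
        At 1: go right to 27.
          27 is a leaf — visit 27.
        Visit 1.
      Visit 30.
    Visit 12.
  Visit 17.
Visit 14.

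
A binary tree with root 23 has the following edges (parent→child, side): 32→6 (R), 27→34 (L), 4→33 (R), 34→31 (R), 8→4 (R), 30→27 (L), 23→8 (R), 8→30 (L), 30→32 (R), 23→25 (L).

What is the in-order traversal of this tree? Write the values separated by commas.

In-order visits the left subtree, then the node, then the right subtree.
At 23: go left to 25.
  25 is a leaf — visit 25.
Visit 23.
At 23: go right to 8.
  At 8: go left to 30.
    At 30: go left to 27.
      At 27: go left to 34.
        At 34: no left child.
        Visit 34.
        At 34: go right to 31.
          31 is a leaf — visit 31.
      Visit 27.
      At 27: no right child.
    Visit 30.
    At 30: go right to 32.
      At 32: no left child.
      Visit 32.
      At 32: go right to 6.
        6 is a leaf — visit 6.
  Visit 8.
  At 8: go right to 4.
    At 4: no left child.
    Visit 4.
    At 4: go right to 33.
      33 is a leaf — visit 33.

25, 23, 34, 31, 27, 30, 32, 6, 8, 4, 33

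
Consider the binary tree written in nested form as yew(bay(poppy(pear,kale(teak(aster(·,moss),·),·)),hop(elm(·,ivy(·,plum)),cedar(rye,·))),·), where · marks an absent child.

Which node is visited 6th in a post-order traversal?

Post-order visits the left subtree, then the right subtree, then the node.
At yew: go left to bay.
  At bay: go left to poppy.
    At poppy: go left to pear.
      pear is a leaf — visit pear.
    At poppy: go right to kale.
      At kale: go left to teak.
        At teak: go left to aster.
          At aster: no left child.
          At aster: go right to moss.
            moss is a leaf — visit moss.
          Visit aster.
        At teak: no right child.
        Visit teak.
      At kale: no right child.
      Visit kale.
    Visit poppy.
  At bay: go right to hop.
    At hop: go left to elm.
      At elm: no left child.
      At elm: go right to ivy.
        At ivy: no left child.
        At ivy: go right to plum.
          plum is a leaf — visit plum.
        Visit ivy.
      Visit elm.
    At hop: go right to cedar.
      At cedar: go left to rye.
        rye is a leaf — visit rye.
      At cedar: no right child.
      Visit cedar.
    Visit hop.
  Visit bay.
At yew: no right child.
Visit yew.
Full post-order sequence: pear, moss, aster, teak, kale, poppy, plum, ivy, elm, rye, cedar, hop, bay, yew.

poppy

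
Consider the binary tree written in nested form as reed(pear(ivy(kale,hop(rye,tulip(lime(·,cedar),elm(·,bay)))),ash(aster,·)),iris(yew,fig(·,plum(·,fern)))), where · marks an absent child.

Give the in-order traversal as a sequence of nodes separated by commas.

kale, ivy, rye, hop, lime, cedar, tulip, elm, bay, pear, aster, ash, reed, yew, iris, fig, plum, fern

In-order visits the left subtree, then the node, then the right subtree.
At reed: go left to pear.
  At pear: go left to ivy.
    At ivy: go left to kale.
      kale is a leaf — visit kale.
    Visit ivy.
    At ivy: go right to hop.
      At hop: go left to rye.
        rye is a leaf — visit rye.
      Visit hop.
      At hop: go right to tulip.
        At tulip: go left to lime.
          At lime: no left child.
          Visit lime.
          At lime: go right to cedar.
            cedar is a leaf — visit cedar.
        Visit tulip.
        At tulip: go right to elm.
          At elm: no left child.
          Visit elm.
          At elm: go right to bay.
            bay is a leaf — visit bay.
  Visit pear.
  At pear: go right to ash.
    At ash: go left to aster.
      aster is a leaf — visit aster.
    Visit ash.
    At ash: no right child.
Visit reed.
At reed: go right to iris.
  At iris: go left to yew.
    yew is a leaf — visit yew.
  Visit iris.
  At iris: go right to fig.
    At fig: no left child.
    Visit fig.
    At fig: go right to plum.
      At plum: no left child.
      Visit plum.
      At plum: go right to fern.
        fern is a leaf — visit fern.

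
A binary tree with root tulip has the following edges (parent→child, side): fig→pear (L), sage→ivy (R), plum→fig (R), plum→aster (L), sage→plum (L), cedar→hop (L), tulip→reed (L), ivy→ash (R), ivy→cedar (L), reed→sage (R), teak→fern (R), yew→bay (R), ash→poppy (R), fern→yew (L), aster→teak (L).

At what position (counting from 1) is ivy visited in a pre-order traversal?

Pre-order visits the node, then its left subtree, then its right subtree.
Visit tulip.
At tulip: go left to reed.
  Visit reed.
  At reed: no left child.
  At reed: go right to sage.
    Visit sage.
    At sage: go left to plum.
      Visit plum.
      At plum: go left to aster.
        Visit aster.
        At aster: go left to teak.
          Visit teak.
          At teak: no left child.
          At teak: go right to fern.
            Visit fern.
            At fern: go left to yew.
              Visit yew.
              At yew: no left child.
              At yew: go right to bay.
                bay is a leaf — visit bay.
            At fern: no right child.
        At aster: no right child.
      At plum: go right to fig.
        Visit fig.
        At fig: go left to pear.
          pear is a leaf — visit pear.
        At fig: no right child.
    At sage: go right to ivy.
      Visit ivy.
      At ivy: go left to cedar.
        Visit cedar.
        At cedar: go left to hop.
          hop is a leaf — visit hop.
        At cedar: no right child.
      At ivy: go right to ash.
        Visit ash.
        At ash: no left child.
        At ash: go right to poppy.
          poppy is a leaf — visit poppy.
At tulip: no right child.
Full pre-order sequence: tulip, reed, sage, plum, aster, teak, fern, yew, bay, fig, pear, ivy, cedar, hop, ash, poppy.

12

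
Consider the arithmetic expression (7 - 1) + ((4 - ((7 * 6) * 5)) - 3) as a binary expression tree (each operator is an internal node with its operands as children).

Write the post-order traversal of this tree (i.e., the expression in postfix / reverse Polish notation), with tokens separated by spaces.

7 1 - 4 7 6 * 5 * - 3 - +

Post-order on an expression tree gives postfix notation: for each operator, emit left operand, right operand, then the operator.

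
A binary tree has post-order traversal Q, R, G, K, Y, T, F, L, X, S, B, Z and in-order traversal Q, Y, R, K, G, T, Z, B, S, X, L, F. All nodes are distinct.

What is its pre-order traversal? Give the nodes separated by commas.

Z, T, Y, Q, K, R, G, B, S, X, L, F

The last element of post-order is the root; it splits in-order into left and right subtrees.
Root Z: left subtree has 6 nodes {Q, Y, R, K, G, T}, right has 5 {B, S, X, L, F}.
  Root T: left subtree has 5 nodes {Q, Y, R, K, G}, right has 0 { }.
    Root Y: left subtree has 1 node {Q}, right has 3 {R, K, G}.
      Root K: left subtree has 1 node {R}, right has 1 {G}.
  Root B: left subtree has 0 nodes { }, right has 4 {S, X, L, F}.
    Root S: left subtree has 0 nodes { }, right has 3 {X, L, F}.
      Root X: left subtree has 0 nodes { }, right has 2 {L, F}.
        Root L: left subtree has 0 nodes { }, right has 1 {F}.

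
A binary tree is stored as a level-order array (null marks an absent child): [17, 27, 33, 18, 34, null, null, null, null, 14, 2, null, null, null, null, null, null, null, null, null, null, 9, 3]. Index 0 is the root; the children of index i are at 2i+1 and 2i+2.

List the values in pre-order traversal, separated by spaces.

17 27 18 34 14 2 9 3 33

Pre-order visits the node, then its left subtree, then its right subtree.
Visit 17.
At 17: go left to 27.
  Visit 27.
  At 27: go left to 18.
    18 is a leaf — visit 18.
  At 27: go right to 34.
    Visit 34.
    At 34: go left to 14.
      14 is a leaf — visit 14.
    At 34: go right to 2.
      Visit 2.
      At 2: go left to 9.
        9 is a leaf — visit 9.
      At 2: go right to 3.
        3 is a leaf — visit 3.
At 17: go right to 33.
  33 is a leaf — visit 33.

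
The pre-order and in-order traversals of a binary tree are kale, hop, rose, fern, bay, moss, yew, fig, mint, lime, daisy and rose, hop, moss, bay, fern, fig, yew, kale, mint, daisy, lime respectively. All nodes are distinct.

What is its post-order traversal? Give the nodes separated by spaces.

The first element of pre-order is the root; it splits in-order into left and right subtrees.
Root kale: left subtree has 7 nodes {rose, hop, moss, bay, fern, fig, yew}, right has 3 {mint, daisy, lime}.
  Root hop: left subtree has 1 node {rose}, right has 5 {moss, bay, fern, fig, yew}.
    Root fern: left subtree has 2 nodes {moss, bay}, right has 2 {fig, yew}.
      Root bay: left subtree has 1 node {moss}, right has 0 { }.
      Root yew: left subtree has 1 node {fig}, right has 0 { }.
  Root mint: left subtree has 0 nodes { }, right has 2 {daisy, lime}.
    Root lime: left subtree has 1 node {daisy}, right has 0 { }.

rose moss bay fig yew fern hop daisy lime mint kale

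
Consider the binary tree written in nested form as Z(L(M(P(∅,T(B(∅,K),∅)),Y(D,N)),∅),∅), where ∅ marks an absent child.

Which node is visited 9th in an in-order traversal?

In-order visits the left subtree, then the node, then the right subtree.
At Z: go left to L.
  At L: go left to M.
    At M: go left to P.
      At P: no left child.
      Visit P.
      At P: go right to T.
        At T: go left to B.
          At B: no left child.
          Visit B.
          At B: go right to K.
            K is a leaf — visit K.
        Visit T.
        At T: no right child.
    Visit M.
    At M: go right to Y.
      At Y: go left to D.
        D is a leaf — visit D.
      Visit Y.
      At Y: go right to N.
        N is a leaf — visit N.
  Visit L.
  At L: no right child.
Visit Z.
At Z: no right child.
Full in-order sequence: P, B, K, T, M, D, Y, N, L, Z.

L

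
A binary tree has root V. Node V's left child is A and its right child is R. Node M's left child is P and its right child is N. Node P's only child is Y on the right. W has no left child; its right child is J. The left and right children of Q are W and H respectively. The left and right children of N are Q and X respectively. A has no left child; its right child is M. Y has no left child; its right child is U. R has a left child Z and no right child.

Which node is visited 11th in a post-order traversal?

Post-order visits the left subtree, then the right subtree, then the node.
At V: go left to A.
  At A: no left child.
  At A: go right to M.
    At M: go left to P.
      At P: no left child.
      At P: go right to Y.
        At Y: no left child.
        At Y: go right to U.
          U is a leaf — visit U.
        Visit Y.
      Visit P.
    At M: go right to N.
      At N: go left to Q.
        At Q: go left to W.
          At W: no left child.
          At W: go right to J.
            J is a leaf — visit J.
          Visit W.
        At Q: go right to H.
          H is a leaf — visit H.
        Visit Q.
      At N: go right to X.
        X is a leaf — visit X.
      Visit N.
    Visit M.
  Visit A.
At V: go right to R.
  At R: go left to Z.
    Z is a leaf — visit Z.
  At R: no right child.
  Visit R.
Visit V.
Full post-order sequence: U, Y, P, J, W, H, Q, X, N, M, A, Z, R, V.

A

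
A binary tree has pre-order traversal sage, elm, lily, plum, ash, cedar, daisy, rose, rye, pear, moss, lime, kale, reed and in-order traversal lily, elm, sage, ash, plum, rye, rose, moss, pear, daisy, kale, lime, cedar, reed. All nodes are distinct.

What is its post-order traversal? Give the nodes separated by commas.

lily, elm, ash, rye, moss, pear, rose, kale, lime, daisy, reed, cedar, plum, sage

The first element of pre-order is the root; it splits in-order into left and right subtrees.
Root sage: left subtree has 2 nodes {lily, elm}, right has 11 {ash, plum, rye, rose, moss, pear, daisy, kale, lime, cedar, reed}.
  Root elm: left subtree has 1 node {lily}, right has 0 { }.
  Root plum: left subtree has 1 node {ash}, right has 9 {rye, rose, moss, pear, daisy, kale, lime, cedar, reed}.
    Root cedar: left subtree has 7 nodes {rye, rose, moss, pear, daisy, kale, lime}, right has 1 {reed}.
      Root daisy: left subtree has 4 nodes {rye, rose, moss, pear}, right has 2 {kale, lime}.
        Root rose: left subtree has 1 node {rye}, right has 2 {moss, pear}.
          Root pear: left subtree has 1 node {moss}, right has 0 { }.
        Root lime: left subtree has 1 node {kale}, right has 0 { }.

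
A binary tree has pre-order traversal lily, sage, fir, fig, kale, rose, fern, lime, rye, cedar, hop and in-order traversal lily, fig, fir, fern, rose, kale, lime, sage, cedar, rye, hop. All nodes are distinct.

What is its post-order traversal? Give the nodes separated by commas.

The first element of pre-order is the root; it splits in-order into left and right subtrees.
Root lily: left subtree has 0 nodes { }, right has 10 {fig, fir, fern, rose, kale, lime, sage, cedar, rye, hop}.
  Root sage: left subtree has 6 nodes {fig, fir, fern, rose, kale, lime}, right has 3 {cedar, rye, hop}.
    Root fir: left subtree has 1 node {fig}, right has 4 {fern, rose, kale, lime}.
      Root kale: left subtree has 2 nodes {fern, rose}, right has 1 {lime}.
        Root rose: left subtree has 1 node {fern}, right has 0 { }.
    Root rye: left subtree has 1 node {cedar}, right has 1 {hop}.

fig, fern, rose, lime, kale, fir, cedar, hop, rye, sage, lily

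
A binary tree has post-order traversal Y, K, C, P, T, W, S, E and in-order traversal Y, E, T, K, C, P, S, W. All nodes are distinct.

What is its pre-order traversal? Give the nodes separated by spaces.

The last element of post-order is the root; it splits in-order into left and right subtrees.
Root E: left subtree has 1 node {Y}, right has 6 {T, K, C, P, S, W}.
  Root S: left subtree has 4 nodes {T, K, C, P}, right has 1 {W}.
    Root T: left subtree has 0 nodes { }, right has 3 {K, C, P}.
      Root P: left subtree has 2 nodes {K, C}, right has 0 { }.
        Root C: left subtree has 1 node {K}, right has 0 { }.

E Y S T P C K W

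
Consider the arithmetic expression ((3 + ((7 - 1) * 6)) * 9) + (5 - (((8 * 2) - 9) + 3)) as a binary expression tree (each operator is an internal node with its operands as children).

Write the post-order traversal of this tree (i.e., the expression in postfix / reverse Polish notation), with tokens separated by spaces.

Post-order on an expression tree gives postfix notation: for each operator, emit left operand, right operand, then the operator.

3 7 1 - 6 * + 9 * 5 8 2 * 9 - 3 + - +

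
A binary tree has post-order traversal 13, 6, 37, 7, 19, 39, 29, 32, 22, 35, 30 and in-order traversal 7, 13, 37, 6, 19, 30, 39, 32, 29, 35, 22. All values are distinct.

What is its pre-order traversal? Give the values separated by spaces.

30 19 7 37 13 6 35 32 39 29 22

The last element of post-order is the root; it splits in-order into left and right subtrees.
Root 30: left subtree has 5 nodes {7, 13, 37, 6, 19}, right has 5 {39, 32, 29, 35, 22}.
  Root 19: left subtree has 4 nodes {7, 13, 37, 6}, right has 0 { }.
    Root 7: left subtree has 0 nodes { }, right has 3 {13, 37, 6}.
      Root 37: left subtree has 1 node {13}, right has 1 {6}.
  Root 35: left subtree has 3 nodes {39, 32, 29}, right has 1 {22}.
    Root 32: left subtree has 1 node {39}, right has 1 {29}.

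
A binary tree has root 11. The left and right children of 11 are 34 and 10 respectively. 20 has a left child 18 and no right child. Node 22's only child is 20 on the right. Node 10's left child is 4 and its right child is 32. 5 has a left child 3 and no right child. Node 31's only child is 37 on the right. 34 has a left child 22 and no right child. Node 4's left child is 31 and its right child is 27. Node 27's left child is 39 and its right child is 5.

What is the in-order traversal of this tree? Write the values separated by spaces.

In-order visits the left subtree, then the node, then the right subtree.
At 11: go left to 34.
  At 34: go left to 22.
    At 22: no left child.
    Visit 22.
    At 22: go right to 20.
      At 20: go left to 18.
        18 is a leaf — visit 18.
      Visit 20.
      At 20: no right child.
  Visit 34.
  At 34: no right child.
Visit 11.
At 11: go right to 10.
  At 10: go left to 4.
    At 4: go left to 31.
      At 31: no left child.
      Visit 31.
      At 31: go right to 37.
        37 is a leaf — visit 37.
    Visit 4.
    At 4: go right to 27.
      At 27: go left to 39.
        39 is a leaf — visit 39.
      Visit 27.
      At 27: go right to 5.
        At 5: go left to 3.
          3 is a leaf — visit 3.
        Visit 5.
        At 5: no right child.
  Visit 10.
  At 10: go right to 32.
    32 is a leaf — visit 32.

22 18 20 34 11 31 37 4 39 27 3 5 10 32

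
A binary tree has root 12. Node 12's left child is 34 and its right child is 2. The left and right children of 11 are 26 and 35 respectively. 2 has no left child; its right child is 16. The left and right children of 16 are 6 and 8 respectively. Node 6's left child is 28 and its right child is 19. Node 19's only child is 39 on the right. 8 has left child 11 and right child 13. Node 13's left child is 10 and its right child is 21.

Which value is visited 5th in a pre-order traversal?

6

Pre-order visits the node, then its left subtree, then its right subtree.
Visit 12.
At 12: go left to 34.
  34 is a leaf — visit 34.
At 12: go right to 2.
  Visit 2.
  At 2: no left child.
  At 2: go right to 16.
    Visit 16.
    At 16: go left to 6.
      Visit 6.
      At 6: go left to 28.
        28 is a leaf — visit 28.
      At 6: go right to 19.
        Visit 19.
        At 19: no left child.
        At 19: go right to 39.
          39 is a leaf — visit 39.
    At 16: go right to 8.
      Visit 8.
      At 8: go left to 11.
        Visit 11.
        At 11: go left to 26.
          26 is a leaf — visit 26.
        At 11: go right to 35.
          35 is a leaf — visit 35.
      At 8: go right to 13.
        Visit 13.
        At 13: go left to 10.
          10 is a leaf — visit 10.
        At 13: go right to 21.
          21 is a leaf — visit 21.
Full pre-order sequence: 12, 34, 2, 16, 6, 28, 19, 39, 8, 11, 26, 35, 13, 10, 21.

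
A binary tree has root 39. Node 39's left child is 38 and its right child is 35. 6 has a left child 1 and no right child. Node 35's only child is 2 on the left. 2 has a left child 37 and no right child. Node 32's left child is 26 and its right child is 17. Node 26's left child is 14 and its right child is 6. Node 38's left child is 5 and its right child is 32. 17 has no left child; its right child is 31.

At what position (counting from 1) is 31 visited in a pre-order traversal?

10

Pre-order visits the node, then its left subtree, then its right subtree.
Visit 39.
At 39: go left to 38.
  Visit 38.
  At 38: go left to 5.
    5 is a leaf — visit 5.
  At 38: go right to 32.
    Visit 32.
    At 32: go left to 26.
      Visit 26.
      At 26: go left to 14.
        14 is a leaf — visit 14.
      At 26: go right to 6.
        Visit 6.
        At 6: go left to 1.
          1 is a leaf — visit 1.
        At 6: no right child.
    At 32: go right to 17.
      Visit 17.
      At 17: no left child.
      At 17: go right to 31.
        31 is a leaf — visit 31.
At 39: go right to 35.
  Visit 35.
  At 35: go left to 2.
    Visit 2.
    At 2: go left to 37.
      37 is a leaf — visit 37.
    At 2: no right child.
  At 35: no right child.
Full pre-order sequence: 39, 38, 5, 32, 26, 14, 6, 1, 17, 31, 35, 2, 37.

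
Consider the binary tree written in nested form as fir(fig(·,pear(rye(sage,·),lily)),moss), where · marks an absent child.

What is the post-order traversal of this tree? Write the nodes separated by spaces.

Post-order visits the left subtree, then the right subtree, then the node.
At fir: go left to fig.
  At fig: no left child.
  At fig: go right to pear.
    At pear: go left to rye.
      At rye: go left to sage.
        sage is a leaf — visit sage.
      At rye: no right child.
      Visit rye.
    At pear: go right to lily.
      lily is a leaf — visit lily.
    Visit pear.
  Visit fig.
At fir: go right to moss.
  moss is a leaf — visit moss.
Visit fir.

sage rye lily pear fig moss fir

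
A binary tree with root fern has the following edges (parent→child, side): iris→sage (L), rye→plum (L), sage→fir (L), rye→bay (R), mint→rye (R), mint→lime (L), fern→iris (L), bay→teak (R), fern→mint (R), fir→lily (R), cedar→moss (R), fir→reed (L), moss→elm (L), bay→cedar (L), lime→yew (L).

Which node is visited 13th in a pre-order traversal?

Pre-order visits the node, then its left subtree, then its right subtree.
Visit fern.
At fern: go left to iris.
  Visit iris.
  At iris: go left to sage.
    Visit sage.
    At sage: go left to fir.
      Visit fir.
      At fir: go left to reed.
        reed is a leaf — visit reed.
      At fir: go right to lily.
        lily is a leaf — visit lily.
    At sage: no right child.
  At iris: no right child.
At fern: go right to mint.
  Visit mint.
  At mint: go left to lime.
    Visit lime.
    At lime: go left to yew.
      yew is a leaf — visit yew.
    At lime: no right child.
  At mint: go right to rye.
    Visit rye.
    At rye: go left to plum.
      plum is a leaf — visit plum.
    At rye: go right to bay.
      Visit bay.
      At bay: go left to cedar.
        Visit cedar.
        At cedar: no left child.
        At cedar: go right to moss.
          Visit moss.
          At moss: go left to elm.
            elm is a leaf — visit elm.
          At moss: no right child.
      At bay: go right to teak.
        teak is a leaf — visit teak.
Full pre-order sequence: fern, iris, sage, fir, reed, lily, mint, lime, yew, rye, plum, bay, cedar, moss, elm, teak.

cedar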